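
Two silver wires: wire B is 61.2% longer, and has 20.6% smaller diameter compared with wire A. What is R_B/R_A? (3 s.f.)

R ∝ L/d², so R_B/R_A = (1 + 61.2/100) × (1 − 20.6/100)⁻²
= 1.612 × 1.586 = 2.56

2.56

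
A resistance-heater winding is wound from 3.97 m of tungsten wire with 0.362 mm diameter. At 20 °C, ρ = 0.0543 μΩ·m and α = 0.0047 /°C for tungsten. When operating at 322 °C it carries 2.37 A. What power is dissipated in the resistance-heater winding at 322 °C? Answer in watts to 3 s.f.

ρ = 0.0543 μΩ·m = 5.43×10^-8 Ω·m
A = π(d/2)² = π(1.8100e-04 m)² = 1.029e-07 m²
R₍20₎ = ρL/A = (5.43×10^-8)(3.97)/(1.029e-07) = 2.095 Ω
R₍322₎ = R₍20₎(1 + αΔT) = 2.095 × (1 + 0.0047×302) = 5.067 Ω
P = I²R = (2.37)² × 5.067 = 28.5 W

28.5 W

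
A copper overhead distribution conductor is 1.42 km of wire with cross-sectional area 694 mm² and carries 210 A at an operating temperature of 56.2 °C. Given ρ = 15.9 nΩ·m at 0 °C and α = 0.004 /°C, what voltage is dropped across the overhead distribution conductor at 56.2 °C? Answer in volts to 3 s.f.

ρ = 15.9 nΩ·m = 1.59×10^-8 Ω·m
A = 694 mm² = 6.940e-04 m²
R₍0₎ = ρL/A = (1.59×10^-8)(1420)/(6.940e-04) = 0.03253 Ω
R₍56.2₎ = R₍0₎(1 + αΔT) = 0.03253 × (1 + 0.004×56.2) = 0.03985 Ω
V = IR = 210 × 0.03985 = 8.37 V

8.37 V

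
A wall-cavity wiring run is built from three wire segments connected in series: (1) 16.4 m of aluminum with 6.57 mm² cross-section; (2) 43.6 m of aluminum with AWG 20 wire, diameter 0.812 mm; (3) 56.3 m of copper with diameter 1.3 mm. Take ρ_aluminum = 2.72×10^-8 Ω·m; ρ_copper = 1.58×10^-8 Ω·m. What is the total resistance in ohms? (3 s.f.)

3.03 Ω

Seg 1: A = 6.57 mm² = 6.570e-06 m²
R_1 = (2.72×10^-8)(16.4)/(6.570e-06) = 0.0679 Ω
Seg 2: A = π(0.812/2 mm)² = π(4.0600e-04 m)² = 5.178e-07 m²
R_2 = (2.72×10^-8)(43.6)/(5.178e-07) = 2.29 Ω
Seg 3: A = π(d/2)² = π(6.5000e-04 m)² = 1.327e-06 m²
R_3 = (1.58×10^-8)(56.3)/(1.327e-06) = 0.6702 Ω
R_total = R_1 + R_2 + R_3 = 3.03 Ω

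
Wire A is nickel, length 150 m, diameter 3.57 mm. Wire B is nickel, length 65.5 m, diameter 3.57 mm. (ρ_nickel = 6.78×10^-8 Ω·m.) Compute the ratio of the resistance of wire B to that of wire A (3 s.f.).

0.437

R ∝ ρL/d², so R_B/R_A = (L_B/L_A)
= (65.5/150) = 0.437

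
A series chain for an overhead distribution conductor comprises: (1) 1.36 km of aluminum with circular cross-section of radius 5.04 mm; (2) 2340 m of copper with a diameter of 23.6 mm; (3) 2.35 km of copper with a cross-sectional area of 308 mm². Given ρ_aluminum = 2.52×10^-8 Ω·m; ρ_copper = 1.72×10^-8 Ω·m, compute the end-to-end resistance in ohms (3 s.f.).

0.653 Ω

Seg 1: A = πr² = π(5.0400e-03 m)² = 7.980e-05 m²
R_1 = (2.52×10^-8)(1360)/(7.980e-05) = 0.4295 Ω
Seg 2: A = π(d/2)² = π(1.1800e-02 m)² = 4.374e-04 m²
R_2 = (1.72×10^-8)(2340)/(4.374e-04) = 0.09201 Ω
Seg 3: A = 308 mm² = 3.080e-04 m²
R_3 = (1.72×10^-8)(2350)/(3.080e-04) = 0.1312 Ω
R_total = R_1 + R_2 + R_3 = 0.653 Ω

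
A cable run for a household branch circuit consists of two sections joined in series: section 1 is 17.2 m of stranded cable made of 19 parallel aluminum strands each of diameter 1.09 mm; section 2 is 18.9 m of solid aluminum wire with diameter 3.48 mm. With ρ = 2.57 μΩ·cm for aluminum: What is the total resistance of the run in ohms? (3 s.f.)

ρ = 2.57 μΩ·cm = 2.57×10^-8 Ω·m
Section 1: A_strand = π(5.4500e-04)² = 9.331e-07 m²; R₁ = ρL/(N·A_s) = (2.57×10^-8)(17.2)/(19×9.331e-07) = 0.02493 Ω
Section 2: A = π(d/2)² = π(1.7400e-03 m)² = 9.511e-06 m²
R₂ = (2.57×10^-8)(18.9)/(9.511e-06) = 0.05107 Ω
R = R₁ + R₂ = 0.0760 Ω

0.0760 Ω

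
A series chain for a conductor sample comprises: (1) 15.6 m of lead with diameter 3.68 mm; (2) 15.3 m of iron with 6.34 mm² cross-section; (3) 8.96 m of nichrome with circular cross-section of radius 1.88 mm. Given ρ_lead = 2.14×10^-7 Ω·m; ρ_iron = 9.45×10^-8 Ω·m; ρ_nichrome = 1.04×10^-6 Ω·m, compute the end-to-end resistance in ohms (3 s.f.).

Seg 1: A = π(d/2)² = π(1.8400e-03 m)² = 1.064e-05 m²
R_1 = (2.14×10^-7)(15.6)/(1.064e-05) = 0.3139 Ω
Seg 2: A = 6.34 mm² = 6.340e-06 m²
R_2 = (9.45×10^-8)(15.3)/(6.340e-06) = 0.2281 Ω
Seg 3: A = πr² = π(1.8800e-03 m)² = 1.110e-05 m²
R_3 = (1.04×10^-6)(8.96)/(1.110e-05) = 0.8392 Ω
R_total = R_1 + R_2 + R_3 = 1.38 Ω

1.38 Ω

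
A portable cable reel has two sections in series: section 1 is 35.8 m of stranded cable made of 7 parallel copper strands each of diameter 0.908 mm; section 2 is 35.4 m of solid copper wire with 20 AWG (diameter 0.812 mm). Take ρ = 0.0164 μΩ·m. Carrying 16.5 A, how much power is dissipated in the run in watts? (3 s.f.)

340 W

ρ = 0.0164 μΩ·m = 1.64×10^-8 Ω·m
Section 1: A_strand = π(4.5400e-04)² = 6.475e-07 m²; R₁ = ρL/(N·A_s) = (1.64×10^-8)(35.8)/(7×6.475e-07) = 0.1295 Ω
Section 2: A = π(0.812/2 mm)² = π(4.0600e-04 m)² = 5.178e-07 m²
R₂ = (1.64×10^-8)(35.4)/(5.178e-07) = 1.121 Ω
R = R₁ + R₂ = 1.251 Ω
P = I²R = (16.5)² × 1.251 = 340 W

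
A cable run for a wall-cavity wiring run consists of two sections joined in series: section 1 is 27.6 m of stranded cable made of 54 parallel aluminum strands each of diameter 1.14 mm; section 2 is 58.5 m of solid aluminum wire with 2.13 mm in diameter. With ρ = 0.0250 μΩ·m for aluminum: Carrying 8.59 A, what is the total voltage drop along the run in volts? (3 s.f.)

ρ = 0.0250 μΩ·m = 2.50×10^-8 Ω·m
Section 1: A_strand = π(5.7000e-04)² = 1.021e-06 m²; R₁ = ρL/(N·A_s) = (2.50×10^-8)(27.6)/(54×1.021e-06) = 0.01252 Ω
Section 2: A = π(d/2)² = π(1.0650e-03 m)² = 3.563e-06 m²
R₂ = (2.50×10^-8)(58.5)/(3.563e-06) = 0.4104 Ω
R = R₁ + R₂ = 0.423 Ω
V = IR = 8.59 × 0.423 = 3.63 V

3.63 V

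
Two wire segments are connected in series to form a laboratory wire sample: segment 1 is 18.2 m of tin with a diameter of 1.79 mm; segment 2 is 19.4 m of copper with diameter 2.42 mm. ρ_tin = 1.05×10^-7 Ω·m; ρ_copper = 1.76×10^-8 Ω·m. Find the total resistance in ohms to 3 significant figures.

0.834 Ω

Segment 1: A = π(d/2)² = π(8.9500e-04 m)² = 2.516e-06 m²
R₁ = ρL/A = (1.05×10^-7)(18.2)/(2.516e-06) = 0.7594 Ω
Segment 2: A = π(d/2)² = π(1.2100e-03 m)² = 4.600e-06 m²
R₂ = (1.76×10^-8)(19.4)/(4.600e-06) = 0.07423 Ω
R = R₁ + R₂ = 0.834 Ω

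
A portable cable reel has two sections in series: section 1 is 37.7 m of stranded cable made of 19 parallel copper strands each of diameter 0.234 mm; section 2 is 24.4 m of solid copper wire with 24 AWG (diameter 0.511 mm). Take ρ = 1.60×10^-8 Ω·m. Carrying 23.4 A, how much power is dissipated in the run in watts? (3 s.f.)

1450 W

Section 1: A_strand = π(1.1700e-04)² = 4.301e-08 m²; R₁ = ρL/(N·A_s) = (1.60×10^-8)(37.7)/(19×4.301e-08) = 0.7382 Ω
Section 2: A = π(0.511/2 mm)² = π(2.5550e-04 m)² = 2.051e-07 m²
R₂ = (1.60×10^-8)(24.4)/(2.051e-07) = 1.904 Ω
R = R₁ + R₂ = 2.642 Ω
P = I²R = (23.4)² × 2.642 = 1450 W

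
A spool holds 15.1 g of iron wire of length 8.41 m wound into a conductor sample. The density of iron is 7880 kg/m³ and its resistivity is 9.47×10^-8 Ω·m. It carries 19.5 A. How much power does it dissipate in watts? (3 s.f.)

1330 W

A = m/(density·L) = 0.0151/(7880×8.41) = 2.2785e-07 m²
R = ρL/A = (9.47×10^-8)(8.41)/(2.2785e-07) = 3.495 Ω
P = I²R = (19.5)² × 3.495 = 1330 W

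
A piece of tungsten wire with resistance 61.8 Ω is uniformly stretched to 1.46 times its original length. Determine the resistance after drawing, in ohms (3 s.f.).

132 Ω

Volume constant ⇒ A' = A/k with k = 1.46. R' = ρ(kL)/(A/k) = k²R.
R' = 2.132 × 61.8 = 132 Ω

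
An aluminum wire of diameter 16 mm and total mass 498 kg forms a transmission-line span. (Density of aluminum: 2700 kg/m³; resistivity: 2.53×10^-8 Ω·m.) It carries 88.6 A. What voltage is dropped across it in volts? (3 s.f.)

10.2 V

A = π(d/2)² = π(8.0000e-03 m)² = 2.0106e-04 m²
L = m/(density·A) = 498/(2700×2.0106e-04) = 917.4 m
R = ρL/A = (2.53×10^-8)(917.4)/(2.0106e-04) = 0.1154 Ω
V = IR = 88.6 × 0.1154 = 10.2 V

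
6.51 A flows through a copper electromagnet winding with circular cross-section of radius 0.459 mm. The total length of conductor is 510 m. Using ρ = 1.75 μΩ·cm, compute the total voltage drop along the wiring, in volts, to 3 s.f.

87.8 V

ρ = 1.75 μΩ·cm = 1.75×10^-8 Ω·m
A = πr² = π(4.5900e-04 m)² = 6.619e-07 m²
R = ρL/A = (1.75×10^-8)(510)/(6.619e-07) = 13.48 Ω
V = IR = 6.51 × 13.48 = 87.8 V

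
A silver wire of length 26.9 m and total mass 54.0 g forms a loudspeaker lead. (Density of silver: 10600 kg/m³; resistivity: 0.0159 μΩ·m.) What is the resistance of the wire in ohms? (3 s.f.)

ρ = 0.0159 μΩ·m = 1.59×10^-8 Ω·m
A = m/(density·L) = 0.054/(10600×26.9) = 1.8938e-07 m²
R = ρL/A = (1.59×10^-8)(26.9)/(1.8938e-07) = 2.26 Ω

2.26 Ω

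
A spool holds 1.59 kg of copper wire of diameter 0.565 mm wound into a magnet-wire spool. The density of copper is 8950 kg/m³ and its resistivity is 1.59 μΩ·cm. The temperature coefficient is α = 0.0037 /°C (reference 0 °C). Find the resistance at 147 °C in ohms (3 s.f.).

69.4 Ω

ρ = 1.59 μΩ·cm = 1.59×10^-8 Ω·m
A = π(d/2)² = π(2.8250e-04 m)² = 2.5072e-07 m²
L = m/(density·A) = 1.59/(8950×2.5072e-07) = 708.6 m
R = ρL/A = (1.59×10^-8)(708.6)/(2.5072e-07) = 44.94 Ω
R(147 °C) = 44.94 × (1 + 0.0037×147) = 69.4 Ω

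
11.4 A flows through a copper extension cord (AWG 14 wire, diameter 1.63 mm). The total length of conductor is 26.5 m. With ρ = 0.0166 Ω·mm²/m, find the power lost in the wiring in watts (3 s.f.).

ρ = 0.0166 Ω·mm²/m = 1.66×10^-8 Ω·m
A = π(1.63/2 mm)² = π(8.1500e-04 m)² = 2.087e-06 m²
R = ρL/A = (1.66×10^-8)(26.5)/(2.087e-06) = 0.2108 Ω
P = I²R = (11.4)² × 0.2108 = 27.4 W

27.4 W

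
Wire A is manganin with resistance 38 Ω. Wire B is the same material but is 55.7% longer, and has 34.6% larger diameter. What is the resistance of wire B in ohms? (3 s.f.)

R ∝ L/d², so R_B/R_A = (1 + 55.7/100) × (1 + 34.6/100)⁻²
= 1.557 × 0.552 = 0.8594
R_B = 0.8594 × 38 = 32.7 Ω

32.7 Ω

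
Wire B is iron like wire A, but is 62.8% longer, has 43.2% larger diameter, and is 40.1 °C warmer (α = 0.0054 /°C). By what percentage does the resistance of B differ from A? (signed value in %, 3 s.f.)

-3.42%

R ∝ ρL/d² with ρ ∝ (1+αΔT), so R_B/R_A = (1 + 62.8/100) × (1 + 43.2/100)⁻² × (1 + 0.0054×40.1)
= 1.628 × 0.4877 × 1.216 = 0.9658
(R_B − R_A)/R_A = 0.9658 − 1 = -3.42%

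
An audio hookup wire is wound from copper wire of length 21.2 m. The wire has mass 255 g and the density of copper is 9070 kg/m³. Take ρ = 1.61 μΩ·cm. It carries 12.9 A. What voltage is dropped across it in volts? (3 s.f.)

3.32 V

ρ = 1.61 μΩ·cm = 1.61×10^-8 Ω·m
A = m/(density·L) = 0.255/(9070×21.2) = 1.3262e-06 m²
R = ρL/A = (1.61×10^-8)(21.2)/(1.3262e-06) = 0.2574 Ω
V = IR = 12.9 × 0.2574 = 3.32 V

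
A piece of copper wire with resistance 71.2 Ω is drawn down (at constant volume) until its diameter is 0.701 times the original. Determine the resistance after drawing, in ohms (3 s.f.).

295 Ω

Volume constant ⇒ L' = L/r² with r = 0.701. R' = ρL'/A' = ρ(L/r²)/(πr²d₀²/4) = R/r⁴.
R' = 4.141 × 71.2 = 295 Ω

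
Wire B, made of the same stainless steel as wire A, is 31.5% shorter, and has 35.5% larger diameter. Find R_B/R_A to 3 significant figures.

R ∝ L/d², so R_B/R_A = (1 − 31.5/100) × (1 + 35.5/100)⁻²
= 0.685 × 0.5446 = 0.373

0.373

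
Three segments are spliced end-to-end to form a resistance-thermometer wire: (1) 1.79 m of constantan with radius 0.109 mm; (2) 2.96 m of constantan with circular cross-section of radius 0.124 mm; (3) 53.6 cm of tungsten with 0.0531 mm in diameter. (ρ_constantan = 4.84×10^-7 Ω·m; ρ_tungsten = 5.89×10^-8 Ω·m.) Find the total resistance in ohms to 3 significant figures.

67.1 Ω

Seg 1: A = πr² = π(1.0900e-04 m)² = 3.733e-08 m²
R_1 = (4.84×10^-7)(1.79)/(3.733e-08) = 23.21 Ω
Seg 2: A = πr² = π(1.2400e-04 m)² = 4.831e-08 m²
R_2 = (4.84×10^-7)(2.96)/(4.831e-08) = 29.66 Ω
Seg 3: A = π(d/2)² = π(2.6550e-05 m)² = 2.215e-09 m²
R_3 = (5.89×10^-8)(0.536)/(2.215e-09) = 14.26 Ω
R_total = R_1 + R_2 + R_3 = 67.1 Ω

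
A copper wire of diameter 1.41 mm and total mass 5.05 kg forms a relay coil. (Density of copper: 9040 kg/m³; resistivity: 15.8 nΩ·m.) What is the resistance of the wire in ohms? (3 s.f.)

3.62 Ω

ρ = 15.8 nΩ·m = 1.58×10^-8 Ω·m
A = π(d/2)² = π(7.0500e-04 m)² = 1.5615e-06 m²
L = m/(density·A) = 5.05/(9040×1.5615e-06) = 357.8 m
R = ρL/A = (1.58×10^-8)(357.8)/(1.5615e-06) = 3.62 Ω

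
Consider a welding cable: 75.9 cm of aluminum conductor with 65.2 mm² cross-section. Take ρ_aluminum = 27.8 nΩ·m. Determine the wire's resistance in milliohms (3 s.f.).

0.324 mΩ

ρ = 27.8 nΩ·m = 2.78×10^-8 Ω·m
A = 65.2 mm² = 6.520e-05 m²
R = ρL/A = (2.78×10^-8)(0.759 m)/(6.520e-05 m²) = 0.324 mΩ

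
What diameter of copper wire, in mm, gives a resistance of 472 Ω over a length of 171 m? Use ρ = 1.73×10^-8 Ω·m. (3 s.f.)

0.0893 mm

A = ρL/R = (1.73×10^-8)(171)/(472) = 6.268e-09 m²
d = 2√(A/π) = 8.933e-05 m = 0.0893 mm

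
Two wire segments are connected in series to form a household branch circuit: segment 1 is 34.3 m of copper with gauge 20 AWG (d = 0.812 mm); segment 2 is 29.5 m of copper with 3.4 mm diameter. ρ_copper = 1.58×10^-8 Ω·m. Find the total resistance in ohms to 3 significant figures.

1.10 Ω

Segment 1: A = π(0.812/2 mm)² = π(4.0600e-04 m)² = 5.178e-07 m²
R₁ = ρL/A = (1.58×10^-8)(34.3)/(5.178e-07) = 1.047 Ω
Segment 2: A = π(d/2)² = π(1.7000e-03 m)² = 9.079e-06 m²
R₂ = (1.58×10^-8)(29.5)/(9.079e-06) = 0.05134 Ω
R = R₁ + R₂ = 1.10 Ω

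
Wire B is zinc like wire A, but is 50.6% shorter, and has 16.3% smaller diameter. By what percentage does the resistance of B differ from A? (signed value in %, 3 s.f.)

R ∝ L/d², so R_B/R_A = (1 − 50.6/100) × (1 − 16.3/100)⁻²
= 0.494 × 1.427 = 0.7051
(R_B − R_A)/R_A = 0.7051 − 1 = -29.5%

-29.5%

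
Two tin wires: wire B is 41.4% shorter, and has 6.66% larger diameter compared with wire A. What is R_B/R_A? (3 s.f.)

R ∝ L/d², so R_B/R_A = (1 − 41.4/100) × (1 + 6.66/100)⁻²
= 0.586 × 0.879 = 0.515

0.515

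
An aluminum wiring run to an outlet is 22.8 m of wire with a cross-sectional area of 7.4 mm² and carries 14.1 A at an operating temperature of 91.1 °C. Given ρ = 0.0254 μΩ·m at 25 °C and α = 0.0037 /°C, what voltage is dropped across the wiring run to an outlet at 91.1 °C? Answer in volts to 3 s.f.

ρ = 0.0254 μΩ·m = 2.54×10^-8 Ω·m
A = 7.4 mm² = 7.400e-06 m²
R₍25₎ = ρL/A = (2.54×10^-8)(22.8)/(7.400e-06) = 0.07826 Ω
R₍91.1₎ = R₍25₎(1 + αΔT) = 0.07826 × (1 + 0.0037×66.1) = 0.0974 Ω
V = IR = 14.1 × 0.0974 = 1.37 V

1.37 V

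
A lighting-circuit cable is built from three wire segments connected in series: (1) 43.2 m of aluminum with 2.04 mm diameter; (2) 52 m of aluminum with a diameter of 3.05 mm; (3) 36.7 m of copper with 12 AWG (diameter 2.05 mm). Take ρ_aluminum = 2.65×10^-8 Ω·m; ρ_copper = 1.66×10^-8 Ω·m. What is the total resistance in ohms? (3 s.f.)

Seg 1: A = π(d/2)² = π(1.0200e-03 m)² = 3.269e-06 m²
R_1 = (2.65×10^-8)(43.2)/(3.269e-06) = 0.3503 Ω
Seg 2: A = π(d/2)² = π(1.5250e-03 m)² = 7.306e-06 m²
R_2 = (2.65×10^-8)(52)/(7.306e-06) = 0.1886 Ω
Seg 3: A = π(2.05/2 mm)² = π(1.0250e-03 m)² = 3.301e-06 m²
R_3 = (1.66×10^-8)(36.7)/(3.301e-06) = 0.1846 Ω
R_total = R_1 + R_2 + R_3 = 0.723 Ω

0.723 Ω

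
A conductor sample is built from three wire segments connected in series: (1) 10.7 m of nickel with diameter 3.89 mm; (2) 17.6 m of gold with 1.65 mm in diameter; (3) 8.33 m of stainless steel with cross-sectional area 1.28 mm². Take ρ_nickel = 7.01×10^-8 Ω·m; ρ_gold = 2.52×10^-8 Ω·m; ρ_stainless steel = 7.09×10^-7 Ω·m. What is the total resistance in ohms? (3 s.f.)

4.88 Ω

Seg 1: A = π(d/2)² = π(1.9450e-03 m)² = 1.188e-05 m²
R_1 = (7.01×10^-8)(10.7)/(1.188e-05) = 0.06311 Ω
Seg 2: A = π(d/2)² = π(8.2500e-04 m)² = 2.138e-06 m²
R_2 = (2.52×10^-8)(17.6)/(2.138e-06) = 0.2074 Ω
Seg 3: A = 1.28 mm² = 1.280e-06 m²
R_3 = (7.09×10^-7)(8.33)/(1.280e-06) = 4.614 Ω
R_total = R_1 + R_2 + R_3 = 4.88 Ω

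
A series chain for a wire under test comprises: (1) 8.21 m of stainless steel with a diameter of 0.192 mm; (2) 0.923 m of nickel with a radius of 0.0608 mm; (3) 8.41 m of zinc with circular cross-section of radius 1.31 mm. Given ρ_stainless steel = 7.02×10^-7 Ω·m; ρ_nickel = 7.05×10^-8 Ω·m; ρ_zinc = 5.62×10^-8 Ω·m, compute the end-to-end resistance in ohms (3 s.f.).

205 Ω

Seg 1: A = π(d/2)² = π(9.6000e-05 m)² = 2.895e-08 m²
R_1 = (7.02×10^-7)(8.21)/(2.895e-08) = 199.1 Ω
Seg 2: A = πr² = π(6.0800e-05 m)² = 1.161e-08 m²
R_2 = (7.05×10^-8)(0.923)/(1.161e-08) = 5.603 Ω
Seg 3: A = πr² = π(1.3100e-03 m)² = 5.391e-06 m²
R_3 = (5.62×10^-8)(8.41)/(5.391e-06) = 0.08767 Ω
R_total = R_1 + R_2 + R_3 = 205 Ω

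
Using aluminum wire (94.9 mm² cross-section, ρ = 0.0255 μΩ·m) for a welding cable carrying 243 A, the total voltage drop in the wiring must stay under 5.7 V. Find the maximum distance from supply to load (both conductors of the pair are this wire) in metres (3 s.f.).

ρ = 0.0255 μΩ·m = 2.55×10^-8 Ω·m
A = 94.9 mm² = 9.490e-05 m²
L_max = V_max·A/(2·ρI) = (5.7)(9.490e-05)/(2×2.55×10^-8×243) = 43.6 m

43.6 m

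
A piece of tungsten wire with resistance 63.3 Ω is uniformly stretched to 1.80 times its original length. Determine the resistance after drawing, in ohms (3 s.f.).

205 Ω

Volume constant ⇒ A' = A/k with k = 1.8. R' = ρ(kL)/(A/k) = k²R.
R' = 3.24 × 63.3 = 205 Ω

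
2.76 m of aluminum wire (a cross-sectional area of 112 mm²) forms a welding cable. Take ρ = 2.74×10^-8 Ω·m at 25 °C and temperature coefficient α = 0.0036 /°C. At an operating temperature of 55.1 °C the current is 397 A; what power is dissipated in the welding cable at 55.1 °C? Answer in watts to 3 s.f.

118 W

A = 112 mm² = 1.120e-04 m²
R₍25₎ = ρL/A = (2.74×10^-8)(2.76)/(1.120e-04) = 6.752×10^-4 Ω
R₍55.1₎ = R₍25₎(1 + αΔT) = 6.752×10^-4 × (1 + 0.0036×30.1) = 7.484×10^-4 Ω
P = I²R = (397)² × 7.484×10^-4 = 118 W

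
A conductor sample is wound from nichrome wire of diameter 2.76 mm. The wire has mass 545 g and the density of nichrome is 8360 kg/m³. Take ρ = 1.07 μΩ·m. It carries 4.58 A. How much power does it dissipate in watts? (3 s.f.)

40.9 W

ρ = 1.07 μΩ·m = 1.07×10^-6 Ω·m
A = π(d/2)² = π(1.3800e-03 m)² = 5.9828e-06 m²
L = m/(density·A) = 0.545/(8360×5.9828e-06) = 10.9 m
R = ρL/A = (1.07×10^-6)(10.9)/(5.9828e-06) = 1.949 Ω
P = I²R = (4.58)² × 1.949 = 40.9 W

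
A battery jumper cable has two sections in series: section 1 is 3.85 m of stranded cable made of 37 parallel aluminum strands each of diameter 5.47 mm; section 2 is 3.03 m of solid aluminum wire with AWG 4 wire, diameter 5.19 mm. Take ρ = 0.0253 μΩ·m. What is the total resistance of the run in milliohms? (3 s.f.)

3.74 mΩ

ρ = 0.0253 μΩ·m = 2.53×10^-8 Ω·m
Section 1: A_strand = π(2.7350e-03)² = 2.350e-05 m²; R₁ = ρL/(N·A_s) = (2.53×10^-8)(3.85)/(37×2.350e-05) = 1.120×10^-4 Ω
Section 2: A = π(5.19/2 mm)² = π(2.5950e-03 m)² = 2.116e-05 m²
R₂ = (2.53×10^-8)(3.03)/(2.116e-05) = 0.003624 Ω
R = R₁ + R₂ = 3.74 mΩ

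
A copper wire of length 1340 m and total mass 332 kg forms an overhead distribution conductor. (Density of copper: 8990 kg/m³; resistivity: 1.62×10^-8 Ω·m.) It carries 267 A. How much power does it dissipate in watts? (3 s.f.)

56200 W

A = m/(density·L) = 332/(8990×1340) = 2.7560e-05 m²
R = ρL/A = (1.62×10^-8)(1340)/(2.7560e-05) = 0.7877 Ω
P = I²R = (267)² × 0.7877 = 56200 W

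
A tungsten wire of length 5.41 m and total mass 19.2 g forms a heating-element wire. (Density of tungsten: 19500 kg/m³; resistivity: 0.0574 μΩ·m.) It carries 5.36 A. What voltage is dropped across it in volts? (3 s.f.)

9.15 V

ρ = 0.0574 μΩ·m = 5.74×10^-8 Ω·m
A = m/(density·L) = 0.0192/(19500×5.41) = 1.8200e-07 m²
R = ρL/A = (5.74×10^-8)(5.41)/(1.8200e-07) = 1.706 Ω
V = IR = 5.36 × 1.706 = 9.15 V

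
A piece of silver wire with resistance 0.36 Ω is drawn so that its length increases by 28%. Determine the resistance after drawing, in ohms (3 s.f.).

0.590 Ω

k = 1 + 28/100 = 1.28; volume constant ⇒ A' = A/k, so R' = k²R.
R' = 1.638 × 0.36 = 0.590 Ω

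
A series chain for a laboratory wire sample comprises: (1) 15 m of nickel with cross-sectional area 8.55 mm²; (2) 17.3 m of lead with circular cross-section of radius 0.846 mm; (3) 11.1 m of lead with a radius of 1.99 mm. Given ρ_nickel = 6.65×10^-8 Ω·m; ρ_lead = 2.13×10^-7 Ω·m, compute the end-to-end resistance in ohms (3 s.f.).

1.95 Ω

Seg 1: A = 8.55 mm² = 8.550e-06 m²
R_1 = (6.65×10^-8)(15)/(8.550e-06) = 0.1167 Ω
Seg 2: A = πr² = π(8.4600e-04 m)² = 2.248e-06 m²
R_2 = (2.13×10^-7)(17.3)/(2.248e-06) = 1.639 Ω
Seg 3: A = πr² = π(1.9900e-03 m)² = 1.244e-05 m²
R_3 = (2.13×10^-7)(11.1)/(1.244e-05) = 0.19 Ω
R_total = R_1 + R_2 + R_3 = 1.95 Ω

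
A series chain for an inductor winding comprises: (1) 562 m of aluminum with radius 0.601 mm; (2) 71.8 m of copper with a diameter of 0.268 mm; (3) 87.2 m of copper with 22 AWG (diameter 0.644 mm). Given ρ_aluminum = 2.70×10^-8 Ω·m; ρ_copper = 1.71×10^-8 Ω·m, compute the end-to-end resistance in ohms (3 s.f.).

39.7 Ω

Seg 1: A = πr² = π(6.0100e-04 m)² = 1.135e-06 m²
R_1 = (2.70×10^-8)(562)/(1.135e-06) = 13.37 Ω
Seg 2: A = π(d/2)² = π(1.3400e-04 m)² = 5.641e-08 m²
R_2 = (1.71×10^-8)(71.8)/(5.641e-08) = 21.77 Ω
Seg 3: A = π(0.644/2 mm)² = π(3.2200e-04 m)² = 3.257e-07 m²
R_3 = (1.71×10^-8)(87.2)/(3.257e-07) = 4.578 Ω
R_total = R_1 + R_2 + R_3 = 39.7 Ω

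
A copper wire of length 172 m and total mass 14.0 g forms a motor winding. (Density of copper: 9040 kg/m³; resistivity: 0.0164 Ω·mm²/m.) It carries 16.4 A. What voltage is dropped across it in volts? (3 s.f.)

5140 V

ρ = 0.0164 Ω·mm²/m = 1.64×10^-8 Ω·m
A = m/(density·L) = 0.014/(9040×172) = 9.0039e-09 m²
R = ρL/A = (1.64×10^-8)(172)/(9.0039e-09) = 313.3 Ω
V = IR = 16.4 × 313.3 = 5140 V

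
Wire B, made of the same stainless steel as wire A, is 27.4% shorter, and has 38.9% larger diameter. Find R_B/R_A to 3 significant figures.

R ∝ L/d², so R_B/R_A = (1 − 27.4/100) × (1 + 38.9/100)⁻²
= 0.726 × 0.5183 = 0.376

0.376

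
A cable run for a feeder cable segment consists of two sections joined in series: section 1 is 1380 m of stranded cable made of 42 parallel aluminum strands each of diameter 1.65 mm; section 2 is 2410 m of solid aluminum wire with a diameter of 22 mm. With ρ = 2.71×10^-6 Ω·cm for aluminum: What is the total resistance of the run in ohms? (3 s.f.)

ρ = 2.71×10^-6 Ω·cm = 2.71×10^-8 Ω·m
Section 1: A_strand = π(8.2500e-04)² = 2.138e-06 m²; R₁ = ρL/(N·A_s) = (2.71×10^-8)(1380)/(42×2.138e-06) = 0.4164 Ω
Section 2: A = π(d/2)² = π(1.1000e-02 m)² = 3.801e-04 m²
R₂ = (2.71×10^-8)(2410)/(3.801e-04) = 0.1718 Ω
R = R₁ + R₂ = 0.588 Ω

0.588 Ω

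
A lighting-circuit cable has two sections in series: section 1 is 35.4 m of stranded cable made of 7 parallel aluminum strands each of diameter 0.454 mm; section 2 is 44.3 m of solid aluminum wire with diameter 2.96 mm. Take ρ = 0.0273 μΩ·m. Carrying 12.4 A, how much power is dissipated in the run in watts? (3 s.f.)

ρ = 0.0273 μΩ·m = 2.73×10^-8 Ω·m
Section 1: A_strand = π(2.2700e-04)² = 1.619e-07 m²; R₁ = ρL/(N·A_s) = (2.73×10^-8)(35.4)/(7×1.619e-07) = 0.8528 Ω
Section 2: A = π(d/2)² = π(1.4800e-03 m)² = 6.881e-06 m²
R₂ = (2.73×10^-8)(44.3)/(6.881e-06) = 0.1757 Ω
R = R₁ + R₂ = 1.029 Ω
P = I²R = (12.4)² × 1.029 = 158 W

158 W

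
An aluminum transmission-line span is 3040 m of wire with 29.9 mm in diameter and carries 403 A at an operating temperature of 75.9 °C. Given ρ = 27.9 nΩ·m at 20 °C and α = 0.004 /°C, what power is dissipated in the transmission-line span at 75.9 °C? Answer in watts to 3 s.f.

24000 W

ρ = 27.9 nΩ·m = 2.79×10^-8 Ω·m
A = π(d/2)² = π(1.4950e-02 m)² = 7.022e-04 m²
R₍20₎ = ρL/A = (2.79×10^-8)(3040)/(7.022e-04) = 0.1208 Ω
R₍75.9₎ = R₍20₎(1 + αΔT) = 0.1208 × (1 + 0.004×55.9) = 0.1478 Ω
P = I²R = (403)² × 0.1478 = 24000 W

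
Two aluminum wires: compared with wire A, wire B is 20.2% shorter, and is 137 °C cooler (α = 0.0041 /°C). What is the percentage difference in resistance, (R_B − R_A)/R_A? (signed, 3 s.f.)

-65.0%

R ∝ ρL/d² with ρ ∝ (1+αΔT), so R_B/R_A = (1 − 20.2/100) × (1 − 0.0041×137)
= 0.798 × 0.4383 = 0.3498
(R_B − R_A)/R_A = 0.3498 − 1 = -65.0%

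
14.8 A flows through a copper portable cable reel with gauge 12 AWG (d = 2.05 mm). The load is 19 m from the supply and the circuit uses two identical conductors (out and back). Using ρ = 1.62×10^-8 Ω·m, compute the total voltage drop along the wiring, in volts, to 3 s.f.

A = π(2.05/2 mm)² = π(1.0250e-03 m)² = 3.301e-06 m²
Total conductor length (both ways) L = 2 × 19 = 38 m
R = ρL/A = (1.62×10^-8)(38)/(3.301e-06) = 0.1865 Ω
V = IR = 14.8 × 0.1865 = 2.76 V

2.76 V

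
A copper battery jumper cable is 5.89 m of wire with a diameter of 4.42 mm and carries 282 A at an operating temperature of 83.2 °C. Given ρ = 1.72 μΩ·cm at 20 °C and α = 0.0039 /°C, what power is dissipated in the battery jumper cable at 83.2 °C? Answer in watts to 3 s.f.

ρ = 1.72 μΩ·cm = 1.72×10^-8 Ω·m
A = π(d/2)² = π(2.2100e-03 m)² = 1.534e-05 m²
R₍20₎ = ρL/A = (1.72×10^-8)(5.89)/(1.534e-05) = 0.006603 Ω
R₍83.2₎ = R₍20₎(1 + αΔT) = 0.006603 × (1 + 0.0039×63.2) = 0.00823 Ω
P = I²R = (282)² × 0.00823 = 654 W

654 W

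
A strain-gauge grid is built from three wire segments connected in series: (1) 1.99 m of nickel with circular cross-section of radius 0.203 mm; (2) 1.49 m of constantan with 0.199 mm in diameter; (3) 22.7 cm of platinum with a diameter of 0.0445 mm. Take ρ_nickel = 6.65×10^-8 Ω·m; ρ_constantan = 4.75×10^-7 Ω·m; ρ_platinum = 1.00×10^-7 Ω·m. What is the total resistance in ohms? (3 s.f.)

38.4 Ω

Seg 1: A = πr² = π(2.0300e-04 m)² = 1.295e-07 m²
R_1 = (6.65×10^-8)(1.99)/(1.295e-07) = 1.022 Ω
Seg 2: A = π(d/2)² = π(9.9500e-05 m)² = 3.110e-08 m²
R_2 = (4.75×10^-7)(1.49)/(3.110e-08) = 22.76 Ω
Seg 3: A = π(d/2)² = π(2.2250e-05 m)² = 1.555e-09 m²
R_3 = (1.00×10^-7)(0.227)/(1.555e-09) = 14.6 Ω
R_total = R_1 + R_2 + R_3 = 38.4 Ω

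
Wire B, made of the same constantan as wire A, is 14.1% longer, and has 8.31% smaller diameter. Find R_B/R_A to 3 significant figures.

R ∝ L/d², so R_B/R_A = (1 + 14.1/100) × (1 − 8.31/100)⁻²
= 1.141 × 1.19 = 1.36

1.36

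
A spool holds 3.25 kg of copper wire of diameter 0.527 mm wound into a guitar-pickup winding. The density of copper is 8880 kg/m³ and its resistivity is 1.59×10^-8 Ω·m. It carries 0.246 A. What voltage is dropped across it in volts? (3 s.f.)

A = π(d/2)² = π(2.6350e-04 m)² = 2.1813e-07 m²
L = m/(density·A) = 3.25/(8880×2.1813e-07) = 1678 m
R = ρL/A = (1.59×10^-8)(1678)/(2.1813e-07) = 122.3 Ω
V = IR = 0.246 × 122.3 = 30.1 V

30.1 V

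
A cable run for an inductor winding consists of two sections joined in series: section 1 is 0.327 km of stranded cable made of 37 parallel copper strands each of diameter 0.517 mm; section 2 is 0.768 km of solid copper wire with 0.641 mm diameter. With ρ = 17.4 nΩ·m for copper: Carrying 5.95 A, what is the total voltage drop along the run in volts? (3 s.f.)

251 V

ρ = 17.4 nΩ·m = 1.74×10^-8 Ω·m
Section 1: A_strand = π(2.5850e-04)² = 2.099e-07 m²; R₁ = ρL/(N·A_s) = (1.74×10^-8)(327)/(37×2.099e-07) = 0.7325 Ω
Section 2: A = π(d/2)² = π(3.2050e-04 m)² = 3.227e-07 m²
R₂ = (1.74×10^-8)(768)/(3.227e-07) = 41.41 Ω
R = R₁ + R₂ = 42.14 Ω
V = IR = 5.95 × 42.14 = 251 V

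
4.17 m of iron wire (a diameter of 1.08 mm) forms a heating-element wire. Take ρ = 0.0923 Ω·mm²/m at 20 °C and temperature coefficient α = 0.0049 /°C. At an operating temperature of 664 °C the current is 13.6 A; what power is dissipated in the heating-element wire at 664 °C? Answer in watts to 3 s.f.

ρ = 0.0923 Ω·mm²/m = 9.23×10^-8 Ω·m
A = π(d/2)² = π(5.4000e-04 m)² = 9.161e-07 m²
R₍20₎ = ρL/A = (9.23×10^-8)(4.17)/(9.161e-07) = 0.4201 Ω
R₍664₎ = R₍20₎(1 + αΔT) = 0.4201 × (1 + 0.0049×644) = 1.746 Ω
P = I²R = (13.6)² × 1.746 = 323 W

323 W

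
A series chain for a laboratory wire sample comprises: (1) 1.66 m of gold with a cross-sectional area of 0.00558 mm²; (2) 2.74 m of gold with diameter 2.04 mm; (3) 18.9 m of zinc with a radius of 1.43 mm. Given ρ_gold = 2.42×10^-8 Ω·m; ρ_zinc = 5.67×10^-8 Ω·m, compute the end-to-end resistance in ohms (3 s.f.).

7.39 Ω

Seg 1: A = 0.00558 mm² = 5.580e-09 m²
R_1 = (2.42×10^-8)(1.66)/(5.580e-09) = 7.199 Ω
Seg 2: A = π(d/2)² = π(1.0200e-03 m)² = 3.269e-06 m²
R_2 = (2.42×10^-8)(2.74)/(3.269e-06) = 0.02029 Ω
Seg 3: A = πr² = π(1.4300e-03 m)² = 6.424e-06 m²
R_3 = (5.67×10^-8)(18.9)/(6.424e-06) = 0.1668 Ω
R_total = R_1 + R_2 + R_3 = 7.39 Ω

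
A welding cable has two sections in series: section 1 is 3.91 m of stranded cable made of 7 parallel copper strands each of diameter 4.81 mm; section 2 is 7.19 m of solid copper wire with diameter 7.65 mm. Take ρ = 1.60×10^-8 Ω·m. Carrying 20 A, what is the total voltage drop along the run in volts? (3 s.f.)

0.0599 V

Section 1: A_strand = π(2.4050e-03)² = 1.817e-05 m²; R₁ = ρL/(N·A_s) = (1.60×10^-8)(3.91)/(7×1.817e-05) = 4.918×10^-4 Ω
Section 2: A = π(d/2)² = π(3.8250e-03 m)² = 4.596e-05 m²
R₂ = (1.60×10^-8)(7.19)/(4.596e-05) = 0.002503 Ω
R = R₁ + R₂ = 0.002995 Ω
V = IR = 20 × 0.002995 = 0.0599 V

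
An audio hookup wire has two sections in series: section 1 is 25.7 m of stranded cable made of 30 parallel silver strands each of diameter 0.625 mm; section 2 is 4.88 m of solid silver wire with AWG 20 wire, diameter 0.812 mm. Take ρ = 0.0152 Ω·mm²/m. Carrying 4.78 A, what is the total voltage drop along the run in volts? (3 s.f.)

0.888 V

ρ = 0.0152 Ω·mm²/m = 1.52×10^-8 Ω·m
Section 1: A_strand = π(3.1250e-04)² = 3.068e-07 m²; R₁ = ρL/(N·A_s) = (1.52×10^-8)(25.7)/(30×3.068e-07) = 0.04244 Ω
Section 2: A = π(0.812/2 mm)² = π(4.0600e-04 m)² = 5.178e-07 m²
R₂ = (1.52×10^-8)(4.88)/(5.178e-07) = 0.1432 Ω
R = R₁ + R₂ = 0.1857 Ω
V = IR = 4.78 × 0.1857 = 0.888 V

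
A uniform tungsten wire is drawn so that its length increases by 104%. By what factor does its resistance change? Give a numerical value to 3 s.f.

k = 1 + 104/100 = 2.04; volume constant ⇒ A' = A/k, so R' = k²R.
Factor = 4.16

4.16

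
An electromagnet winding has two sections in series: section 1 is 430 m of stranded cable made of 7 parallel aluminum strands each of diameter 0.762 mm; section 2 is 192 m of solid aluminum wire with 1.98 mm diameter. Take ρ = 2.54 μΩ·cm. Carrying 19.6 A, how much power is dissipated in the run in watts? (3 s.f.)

1920 W

ρ = 2.54 μΩ·cm = 2.54×10^-8 Ω·m
Section 1: A_strand = π(3.8100e-04)² = 4.560e-07 m²; R₁ = ρL/(N·A_s) = (2.54×10^-8)(430)/(7×4.560e-07) = 3.421 Ω
Section 2: A = π(d/2)² = π(9.9000e-04 m)² = 3.079e-06 m²
R₂ = (2.54×10^-8)(192)/(3.079e-06) = 1.584 Ω
R = R₁ + R₂ = 5.005 Ω
P = I²R = (19.6)² × 5.005 = 1920 W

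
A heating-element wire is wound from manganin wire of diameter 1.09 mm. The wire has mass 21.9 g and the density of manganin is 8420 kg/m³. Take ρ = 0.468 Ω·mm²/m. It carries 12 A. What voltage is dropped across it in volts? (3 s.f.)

16.8 V

ρ = 0.468 Ω·mm²/m = 4.68×10^-7 Ω·m
A = π(d/2)² = π(5.4500e-04 m)² = 9.3313e-07 m²
L = m/(density·A) = 0.0219/(8420×9.3313e-07) = 2.787 m
R = ρL/A = (4.68×10^-7)(2.787)/(9.3313e-07) = 1.398 Ω
V = IR = 12 × 1.398 = 16.8 V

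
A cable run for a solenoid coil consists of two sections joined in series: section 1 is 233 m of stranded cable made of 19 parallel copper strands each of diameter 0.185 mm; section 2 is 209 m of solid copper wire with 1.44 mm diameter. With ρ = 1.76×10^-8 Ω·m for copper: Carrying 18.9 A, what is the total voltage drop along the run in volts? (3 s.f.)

194 V

Section 1: A_strand = π(9.2500e-05)² = 2.688e-08 m²; R₁ = ρL/(N·A_s) = (1.76×10^-8)(233)/(19×2.688e-08) = 8.029 Ω
Section 2: A = π(d/2)² = π(7.2000e-04 m)² = 1.629e-06 m²
R₂ = (1.76×10^-8)(209)/(1.629e-06) = 2.259 Ω
R = R₁ + R₂ = 10.29 Ω
V = IR = 18.9 × 10.29 = 194 V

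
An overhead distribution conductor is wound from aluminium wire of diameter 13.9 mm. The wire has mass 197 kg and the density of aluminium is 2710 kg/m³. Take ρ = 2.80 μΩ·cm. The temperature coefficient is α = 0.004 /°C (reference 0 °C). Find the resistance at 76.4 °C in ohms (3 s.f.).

ρ = 2.80 μΩ·cm = 2.80×10^-8 Ω·m
A = π(d/2)² = π(6.9500e-03 m)² = 1.5175e-04 m²
L = m/(density·A) = 197/(2710×1.5175e-04) = 479 m
R = ρL/A = (2.80×10^-8)(479)/(1.5175e-04) = 0.08839 Ω
R(76.4 °C) = 0.08839 × (1 + 0.004×76.4) = 0.115 Ω

0.115 Ω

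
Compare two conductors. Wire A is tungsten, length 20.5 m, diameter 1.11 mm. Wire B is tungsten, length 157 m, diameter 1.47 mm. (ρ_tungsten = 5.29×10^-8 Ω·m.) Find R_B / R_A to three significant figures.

4.37

R ∝ ρL/d², so R_B/R_A = (L_B/L_A) × (d_A/d_B)²
= (157/20.5) × (1.11/1.47)² = 4.37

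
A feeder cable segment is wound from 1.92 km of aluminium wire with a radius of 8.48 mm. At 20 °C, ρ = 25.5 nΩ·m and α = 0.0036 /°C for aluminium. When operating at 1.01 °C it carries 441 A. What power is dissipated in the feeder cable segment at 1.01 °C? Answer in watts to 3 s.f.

ρ = 25.5 nΩ·m = 2.55×10^-8 Ω·m
A = πr² = π(8.4800e-03 m)² = 2.259e-04 m²
R₍20₎ = ρL/A = (2.55×10^-8)(1920)/(2.259e-04) = 0.2167 Ω
R₍1.01₎ = R₍20₎(1 + αΔT) = 0.2167 × (1 + 0.0036×-19) = 0.2019 Ω
P = I²R = (441)² × 0.2019 = 39300 W

39300 W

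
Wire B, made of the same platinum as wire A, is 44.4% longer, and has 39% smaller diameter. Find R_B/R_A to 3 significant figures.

R ∝ L/d², so R_B/R_A = (1 + 44.4/100) × (1 − 39/100)⁻²
= 1.444 × 2.687 = 3.88

3.88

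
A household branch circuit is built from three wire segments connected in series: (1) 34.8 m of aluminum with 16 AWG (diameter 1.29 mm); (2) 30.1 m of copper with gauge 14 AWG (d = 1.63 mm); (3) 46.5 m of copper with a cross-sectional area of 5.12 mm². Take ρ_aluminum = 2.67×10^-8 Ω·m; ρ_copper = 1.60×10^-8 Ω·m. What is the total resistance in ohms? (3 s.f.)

1.09 Ω

Seg 1: A = π(1.29/2 mm)² = π(6.4500e-04 m)² = 1.307e-06 m²
R_1 = (2.67×10^-8)(34.8)/(1.307e-06) = 0.7109 Ω
Seg 2: A = π(1.63/2 mm)² = π(8.1500e-04 m)² = 2.087e-06 m²
R_2 = (1.60×10^-8)(30.1)/(2.087e-06) = 0.2308 Ω
Seg 3: A = 5.12 mm² = 5.120e-06 m²
R_3 = (1.60×10^-8)(46.5)/(5.120e-06) = 0.1453 Ω
R_total = R_1 + R_2 + R_3 = 1.09 Ω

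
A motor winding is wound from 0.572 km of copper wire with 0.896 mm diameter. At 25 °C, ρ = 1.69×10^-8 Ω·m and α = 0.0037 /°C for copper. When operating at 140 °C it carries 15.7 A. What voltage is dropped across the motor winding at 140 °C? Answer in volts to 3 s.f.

A = π(d/2)² = π(4.4800e-04 m)² = 6.305e-07 m²
R₍25₎ = ρL/A = (1.69×10^-8)(572)/(6.305e-07) = 15.33 Ω
R₍140₎ = R₍25₎(1 + αΔT) = 15.33 × (1 + 0.0037×115) = 21.85 Ω
V = IR = 15.7 × 21.85 = 343 V

343 V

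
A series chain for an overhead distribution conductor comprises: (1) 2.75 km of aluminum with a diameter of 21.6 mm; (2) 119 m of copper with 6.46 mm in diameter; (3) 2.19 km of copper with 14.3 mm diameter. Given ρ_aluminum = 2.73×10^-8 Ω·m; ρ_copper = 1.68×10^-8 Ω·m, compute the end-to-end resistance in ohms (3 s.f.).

0.495 Ω

Seg 1: A = π(d/2)² = π(1.0800e-02 m)² = 3.664e-04 m²
R_1 = (2.73×10^-8)(2750)/(3.664e-04) = 0.2049 Ω
Seg 2: A = π(d/2)² = π(3.2300e-03 m)² = 3.278e-05 m²
R_2 = (1.68×10^-8)(119)/(3.278e-05) = 0.061 Ω
Seg 3: A = π(d/2)² = π(7.1500e-03 m)² = 1.606e-04 m²
R_3 = (1.68×10^-8)(2190)/(1.606e-04) = 0.2291 Ω
R_total = R_1 + R_2 + R_3 = 0.495 Ω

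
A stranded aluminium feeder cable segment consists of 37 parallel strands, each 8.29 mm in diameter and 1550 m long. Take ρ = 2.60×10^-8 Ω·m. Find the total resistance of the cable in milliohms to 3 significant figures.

A_strand = π(4.1450e-03 m)² = 5.398e-05 m²
R_strand = ρL/A = (2.60×10^-8)(1550)/(5.398e-05) = 0.7466 Ω
R_total = R_strand/N = 0.7466/37 = 20.2 mΩ

20.2 mΩ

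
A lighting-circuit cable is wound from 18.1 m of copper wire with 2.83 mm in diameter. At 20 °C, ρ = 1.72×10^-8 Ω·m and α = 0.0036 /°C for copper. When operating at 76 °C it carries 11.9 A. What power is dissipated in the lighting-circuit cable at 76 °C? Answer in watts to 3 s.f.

A = π(d/2)² = π(1.4150e-03 m)² = 6.290e-06 m²
R₍20₎ = ρL/A = (1.72×10^-8)(18.1)/(6.290e-06) = 0.04949 Ω
R₍76₎ = R₍20₎(1 + αΔT) = 0.04949 × (1 + 0.0036×56) = 0.05947 Ω
P = I²R = (11.9)² × 0.05947 = 8.42 W

8.42 W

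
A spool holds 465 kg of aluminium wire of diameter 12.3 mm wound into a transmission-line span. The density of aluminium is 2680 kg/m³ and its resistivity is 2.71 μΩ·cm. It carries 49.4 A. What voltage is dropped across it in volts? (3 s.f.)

ρ = 2.71 μΩ·cm = 2.71×10^-8 Ω·m
A = π(d/2)² = π(6.1500e-03 m)² = 1.1882e-04 m²
L = m/(density·A) = 465/(2680×1.1882e-04) = 1460 m
R = ρL/A = (2.71×10^-8)(1460)/(1.1882e-04) = 0.333 Ω
V = IR = 49.4 × 0.333 = 16.5 V

16.5 V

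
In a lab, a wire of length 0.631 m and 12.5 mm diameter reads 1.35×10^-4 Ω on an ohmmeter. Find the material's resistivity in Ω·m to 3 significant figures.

2.63×10^-8 Ω·m

A = π(d/2)² = π(6.2500e-03 m)² = 1.227e-04 m²
ρ = RA/L = (1.35×10^-4)(1.227e-04)/(0.631) = 2.63×10^-8 Ω·m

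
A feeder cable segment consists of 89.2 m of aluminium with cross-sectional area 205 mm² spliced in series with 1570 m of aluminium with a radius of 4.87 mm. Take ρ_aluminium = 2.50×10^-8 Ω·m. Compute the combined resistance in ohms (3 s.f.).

0.538 Ω

Segment 1: A = 205 mm² = 2.050e-04 m²
R₁ = ρL/A = (2.50×10^-8)(89.2)/(2.050e-04) = 0.01088 Ω
Segment 2: A = πr² = π(4.8700e-03 m)² = 7.451e-05 m²
R₂ = (2.50×10^-8)(1570)/(7.451e-05) = 0.5268 Ω
R = R₁ + R₂ = 0.538 Ω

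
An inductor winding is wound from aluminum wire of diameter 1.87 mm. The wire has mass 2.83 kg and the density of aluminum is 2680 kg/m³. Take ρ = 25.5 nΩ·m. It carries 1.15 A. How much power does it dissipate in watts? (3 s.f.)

4.72 W

ρ = 25.5 nΩ·m = 2.55×10^-8 Ω·m
A = π(d/2)² = π(9.3500e-04 m)² = 2.7465e-06 m²
L = m/(density·A) = 2.83/(2680×2.7465e-06) = 384.5 m
R = ρL/A = (2.55×10^-8)(384.5)/(2.7465e-06) = 3.57 Ω
P = I²R = (1.15)² × 3.57 = 4.72 W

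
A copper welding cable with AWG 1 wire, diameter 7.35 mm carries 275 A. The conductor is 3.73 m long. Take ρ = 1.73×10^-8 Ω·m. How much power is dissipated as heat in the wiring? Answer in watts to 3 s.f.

A = π(7.35/2 mm)² = π(3.6750e-03 m)² = 4.243e-05 m²
R = ρL/A = (1.73×10^-8)(3.73)/(4.243e-05) = 0.001521 Ω
P = I²R = (275)² × 0.001521 = 115 W

115 W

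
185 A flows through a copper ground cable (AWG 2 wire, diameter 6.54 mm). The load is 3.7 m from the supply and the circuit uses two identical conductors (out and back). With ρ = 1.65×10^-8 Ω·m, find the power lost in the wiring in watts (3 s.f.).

124 W

A = π(6.54/2 mm)² = π(3.2700e-03 m)² = 3.359e-05 m²
Total conductor length (both ways) L = 2 × 3.7 = 7.4 m
R = ρL/A = (1.65×10^-8)(7.4)/(3.359e-05) = 0.003635 Ω
P = I²R = (185)² × 0.003635 = 124 W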